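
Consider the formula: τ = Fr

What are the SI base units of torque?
Units of each symbol in τ = Fr:
  F (force): kg·m/s²
  r (lever arm): m

Multiplying the contributions: [kg·m/s²] · [m]
Adding exponents of each base unit: kg: 1, m: 2, s: -2
SI base units of torque: kg·m²/s²

Answer: kg·m²/s²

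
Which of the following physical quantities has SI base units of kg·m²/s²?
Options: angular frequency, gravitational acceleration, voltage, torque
Checking the SI base units of each option:
  angular frequency (ω = 2πf): 1/s  ✗
  gravitational acceleration (g = GM/r²): m/s²  ✗
  voltage (V = IR): kg·m²/(s³·A)  ✗
  torque (τ = Fr): kg·m²/s²  ✓ matches

Only torque has units kg·m²/s².

Answer: torque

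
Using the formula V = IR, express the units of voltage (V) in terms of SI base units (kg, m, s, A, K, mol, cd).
Units of each symbol in V = IR:
  I (current): A
  R (resistance, in ohms): kg·m²/(s³·A²)

Multiplying the contributions: [A] · [kg·m²/(s³·A²)]
Adding exponents of each base unit: kg: 1, m: 2, s: -3, A: -1
SI base units of voltage: kg·m²/(s³·A)

Answer: kg·m²/(s³·A)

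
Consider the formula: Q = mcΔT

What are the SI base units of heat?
Units of each symbol in Q = mcΔT:
  m (mass): kg
  c (specific heat capacity, in J/(kg·K)): m²/(s²·K)
  ΔT (temperature change): K

Multiplying the contributions: [kg] · [m²/(s²·K)] · [K]
Adding exponents of each base unit: kg: 1, m: 2, s: -2
SI base units of heat: kg·m²/s²

Answer: kg·m²/s²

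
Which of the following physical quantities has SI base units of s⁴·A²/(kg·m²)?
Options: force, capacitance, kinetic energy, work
Checking the SI base units of each option:
  force (F = ma): kg·m/s²  ✗
  capacitance (C = Q/V): s⁴·A²/(kg·m²)  ✓ matches
  kinetic energy (E = ½mv²): kg·m²/s²  ✗
  work (W = Fd): kg·m²/s²  ✗

Only capacitance has units s⁴·A²/(kg·m²).

Answer: capacitance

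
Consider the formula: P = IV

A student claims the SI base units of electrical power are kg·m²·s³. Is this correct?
Units of each symbol in P = IV:
  I (current): A
  V (voltage, in volts): kg·m²/(s³·A)

Multiplying the contributions: [A] · [kg·m²/(s³·A)]
Adding exponents of each base unit: kg: 1, m: 2, s: -3
SI base units of electrical power: kg·m²/s³

The claimed units kg·m²·s³ (exponents kg: 1, m: 2, s: 3) do not match the derived units kg·m²/s³ (exponents kg: 1, m: 2, s: -3), so the claim is incorrect.

Answer: No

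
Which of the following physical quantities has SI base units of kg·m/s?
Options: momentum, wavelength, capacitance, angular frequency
Checking the SI base units of each option:
  momentum (p = mv): kg·m/s  ✓ matches
  wavelength (λ = v/f): m  ✗
  capacitance (C = Q/V): s⁴·A²/(kg·m²)  ✗
  angular frequency (ω = 2πf): 1/s  ✗

Only momentum has units kg·m/s.

Answer: momentum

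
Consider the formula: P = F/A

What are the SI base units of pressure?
Units of each symbol in P = F/A:
  F (force): kg·m/s²
  A (area): m²  → in the denominator, contributes 1/m²

Multiplying the contributions: [kg·m/s²] · [1/m²]
Adding exponents of each base unit: kg: 1, m: -1, s: -2
SI base units of pressure: kg/(m·s²)

Answer: kg/(m·s²)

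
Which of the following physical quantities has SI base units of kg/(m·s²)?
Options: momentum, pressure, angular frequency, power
Checking the SI base units of each option:
  momentum (p = mv): kg·m/s  ✗
  pressure (P = F/A): kg/(m·s²)  ✓ matches
  angular frequency (ω = 2πf): 1/s  ✗
  power (P = W/t): kg·m²/s³  ✗

Only pressure has units kg/(m·s²).

Answer: pressure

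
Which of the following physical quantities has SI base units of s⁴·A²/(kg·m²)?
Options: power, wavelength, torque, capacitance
Checking the SI base units of each option:
  power (P = W/t): kg·m²/s³  ✗
  wavelength (λ = v/f): m  ✗
  torque (τ = Fr): kg·m²/s²  ✗
  capacitance (C = Q/V): s⁴·A²/(kg·m²)  ✓ matches

Only capacitance has units s⁴·A²/(kg·m²).

Answer: capacitance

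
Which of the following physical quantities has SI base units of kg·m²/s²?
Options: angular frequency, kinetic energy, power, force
Checking the SI base units of each option:
  angular frequency (ω = 2πf): 1/s  ✗
  kinetic energy (E = ½mv²): kg·m²/s²  ✓ matches
  power (P = W/t): kg·m²/s³  ✗
  force (F = ma): kg·m/s²  ✗

Only kinetic energy has units kg·m²/s².

Answer: kinetic energy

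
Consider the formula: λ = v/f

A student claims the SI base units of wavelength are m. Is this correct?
Units of each symbol in λ = v/f:
  v (wave speed): m/s
  f (frequency): 1/s  → in the denominator, contributes s

Multiplying the contributions: [m/s] · [s]
Adding exponents of each base unit: m: 1
SI base units of wavelength: m

The claimed units m match the derived units, so the claim is correct.

Answer: Yes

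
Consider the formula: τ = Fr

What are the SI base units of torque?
Units of each symbol in τ = Fr:
  F (force): kg·m/s²
  r (lever arm): m

Multiplying the contributions: [kg·m/s²] · [m]
Adding exponents of each base unit: kg: 1, m: 2, s: -2
SI base units of torque: kg·m²/s²

Answer: kg·m²/s²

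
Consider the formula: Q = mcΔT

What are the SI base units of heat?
Units of each symbol in Q = mcΔT:
  m (mass): kg
  c (specific heat capacity, in J/(kg·K)): m²/(s²·K)
  ΔT (temperature change): K

Multiplying the contributions: [kg] · [m²/(s²·K)] · [K]
Adding exponents of each base unit: kg: 1, m: 2, s: -2
SI base units of heat: kg·m²/s²

Answer: kg·m²/s²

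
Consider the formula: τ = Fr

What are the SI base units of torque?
Units of each symbol in τ = Fr:
  F (force): kg·m/s²
  r (lever arm): m

Multiplying the contributions: [kg·m/s²] · [m]
Adding exponents of each base unit: kg: 1, m: 2, s: -2
SI base units of torque: kg·m²/s²

Answer: kg·m²/s²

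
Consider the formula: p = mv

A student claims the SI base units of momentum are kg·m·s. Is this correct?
Units of each symbol in p = mv:
  m (mass): kg
  v (velocity): m/s

Multiplying the contributions: [kg] · [m/s]
Adding exponents of each base unit: kg: 1, m: 1, s: -1
SI base units of momentum: kg·m/s

The claimed units kg·m·s (exponents kg: 1, m: 1, s: 1) do not match the derived units kg·m/s (exponents kg: 1, m: 1, s: -1), so the claim is incorrect.

Answer: No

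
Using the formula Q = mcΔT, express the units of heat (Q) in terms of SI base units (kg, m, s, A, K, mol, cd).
Units of each symbol in Q = mcΔT:
  m (mass): kg
  c (specific heat capacity, in J/(kg·K)): m²/(s²·K)
  ΔT (temperature change): K

Multiplying the contributions: [kg] · [m²/(s²·K)] · [K]
Adding exponents of each base unit: kg: 1, m: 2, s: -2
SI base units of heat: kg·m²/s²

Answer: kg·m²/s²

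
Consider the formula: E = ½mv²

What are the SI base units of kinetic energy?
Units of each symbol in E = ½mv²:
  m (mass): kg
  v (speed): m/s  → to the power 2, contributes m²/s²
  The factor ½ is dimensionless.

Multiplying the contributions: [kg] · [m²/s²]
Adding exponents of each base unit: kg: 1, m: 2, s: -2
SI base units of kinetic energy: kg·m²/s²

Answer: kg·m²/s²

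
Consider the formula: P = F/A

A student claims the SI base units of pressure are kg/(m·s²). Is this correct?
Units of each symbol in P = F/A:
  F (force): kg·m/s²
  A (area): m²  → in the denominator, contributes 1/m²

Multiplying the contributions: [kg·m/s²] · [1/m²]
Adding exponents of each base unit: kg: 1, m: -1, s: -2
SI base units of pressure: kg/(m·s²)

The claimed units kg/(m·s²) match the derived units, so the claim is correct.

Answer: Yes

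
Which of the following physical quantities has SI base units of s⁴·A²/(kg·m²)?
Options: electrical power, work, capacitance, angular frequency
Checking the SI base units of each option:
  electrical power (P = IV): kg·m²/s³  ✗
  work (W = Fd): kg·m²/s²  ✗
  capacitance (C = Q/V): s⁴·A²/(kg·m²)  ✓ matches
  angular frequency (ω = 2πf): 1/s  ✗

Only capacitance has units s⁴·A²/(kg·m²).

Answer: capacitance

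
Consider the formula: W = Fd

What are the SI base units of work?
Units of each symbol in W = Fd:
  F (force): kg·m/s²
  d (displacement): m

Multiplying the contributions: [kg·m/s²] · [m]
Adding exponents of each base unit: kg: 1, m: 2, s: -2
SI base units of work: kg·m²/s²

Answer: kg·m²/s²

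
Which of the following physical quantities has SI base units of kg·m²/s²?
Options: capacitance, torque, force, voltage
Checking the SI base units of each option:
  capacitance (C = Q/V): s⁴·A²/(kg·m²)  ✗
  torque (τ = Fr): kg·m²/s²  ✓ matches
  force (F = ma): kg·m/s²  ✗
  voltage (V = IR): kg·m²/(s³·A)  ✗

Only torque has units kg·m²/s².

Answer: torque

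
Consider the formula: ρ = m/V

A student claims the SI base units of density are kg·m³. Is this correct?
Units of each symbol in ρ = m/V:
  m (mass): kg
  V (volume): m³  → in the denominator, contributes 1/m³

Multiplying the contributions: [kg] · [1/m³]
Adding exponents of each base unit: kg: 1, m: -3
SI base units of density: kg/m³

The claimed units kg·m³ (exponents kg: 1, m: 3) do not match the derived units kg/m³ (exponents kg: 1, m: -3), so the claim is incorrect.

Answer: No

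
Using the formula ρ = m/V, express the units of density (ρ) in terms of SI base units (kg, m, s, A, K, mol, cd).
Units of each symbol in ρ = m/V:
  m (mass): kg
  V (volume): m³  → in the denominator, contributes 1/m³

Multiplying the contributions: [kg] · [1/m³]
Adding exponents of each base unit: kg: 1, m: -3
SI base units of density: kg/m³

Answer: kg/m³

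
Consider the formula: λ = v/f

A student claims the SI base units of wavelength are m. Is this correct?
Units of each symbol in λ = v/f:
  v (wave speed): m/s
  f (frequency): 1/s  → in the denominator, contributes s

Multiplying the contributions: [m/s] · [s]
Adding exponents of each base unit: m: 1
SI base units of wavelength: m

The claimed units m match the derived units, so the claim is correct.

Answer: Yes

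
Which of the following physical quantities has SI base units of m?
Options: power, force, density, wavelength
Checking the SI base units of each option:
  power (P = W/t): kg·m²/s³  ✗
  force (F = ma): kg·m/s²  ✗
  density (ρ = m/V): kg/m³  ✗
  wavelength (λ = v/f): m  ✓ matches

Only wavelength has units m.

Answer: wavelength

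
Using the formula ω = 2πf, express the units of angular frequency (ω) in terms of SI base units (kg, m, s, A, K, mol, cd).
Units of each symbol in ω = 2πf:
  f (frequency): 1/s
  The factor 2π is dimensionless.

Multiplying the contributions: [1/s]
Adding exponents of each base unit: s: -1
SI base units of angular frequency: 1/s

Answer: 1/s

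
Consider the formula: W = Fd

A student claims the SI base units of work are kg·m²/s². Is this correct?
Units of each symbol in W = Fd:
  F (force): kg·m/s²
  d (displacement): m

Multiplying the contributions: [kg·m/s²] · [m]
Adding exponents of each base unit: kg: 1, m: 2, s: -2
SI base units of work: kg·m²/s²

The claimed units kg·m²/s² match the derived units, so the claim is correct.

Answer: Yes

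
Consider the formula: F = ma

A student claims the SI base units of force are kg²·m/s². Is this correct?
Units of each symbol in F = ma:
  m (mass): kg
  a (acceleration): m/s²

Multiplying the contributions: [kg] · [m/s²]
Adding exponents of each base unit: kg: 1, m: 1, s: -2
SI base units of force: kg·m/s²

The claimed units kg²·m/s² (exponents kg: 2, m: 1, s: -2) do not match the derived units kg·m/s² (exponents kg: 1, m: 1, s: -2), so the claim is incorrect.

Answer: No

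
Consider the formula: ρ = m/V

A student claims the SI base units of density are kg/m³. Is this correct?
Units of each symbol in ρ = m/V:
  m (mass): kg
  V (volume): m³  → in the denominator, contributes 1/m³

Multiplying the contributions: [kg] · [1/m³]
Adding exponents of each base unit: kg: 1, m: -3
SI base units of density: kg/m³

The claimed units kg/m³ match the derived units, so the claim is correct.

Answer: Yes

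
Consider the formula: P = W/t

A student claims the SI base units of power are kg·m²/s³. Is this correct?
Units of each symbol in P = W/t:
  W (work): kg·m²/s²
  t (time): s  → in the denominator, contributes 1/s

Multiplying the contributions: [kg·m²/s²] · [1/s]
Adding exponents of each base unit: kg: 1, m: 2, s: -3
SI base units of power: kg·m²/s³

The claimed units kg·m²/s³ match the derived units, so the claim is correct.

Answer: Yes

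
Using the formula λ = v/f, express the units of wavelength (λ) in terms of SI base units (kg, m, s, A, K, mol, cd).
Units of each symbol in λ = v/f:
  v (wave speed): m/s
  f (frequency): 1/s  → in the denominator, contributes s

Multiplying the contributions: [m/s] · [s]
Adding exponents of each base unit: m: 1
SI base units of wavelength: m

Answer: m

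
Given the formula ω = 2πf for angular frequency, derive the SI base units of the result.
Units of each symbol in ω = 2πf:
  f (frequency): 1/s
  The factor 2π is dimensionless.

Multiplying the contributions: [1/s]
Adding exponents of each base unit: s: -1
SI base units of angular frequency: 1/s

Answer: 1/s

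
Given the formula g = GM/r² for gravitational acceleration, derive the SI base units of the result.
Units of each symbol in g = GM/r²:
  G (gravitational constant): m³/(kg·s²)
  M (mass): kg
  r (distance): m  → to the power 2 in the denominator, contributes 1/m²

Multiplying the contributions: [m³/(kg·s²)] · [kg] · [1/m²]
Adding exponents of each base unit: m: 1, s: -2
SI base units of gravitational acceleration: m/s²

Answer: m/s²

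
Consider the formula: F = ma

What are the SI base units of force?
Units of each symbol in F = ma:
  m (mass): kg
  a (acceleration): m/s²

Multiplying the contributions: [kg] · [m/s²]
Adding exponents of each base unit: kg: 1, m: 1, s: -2
SI base units of force: kg·m/s²

Answer: kg·m/s²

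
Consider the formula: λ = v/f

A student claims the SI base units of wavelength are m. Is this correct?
Units of each symbol in λ = v/f:
  v (wave speed): m/s
  f (frequency): 1/s  → in the denominator, contributes s

Multiplying the contributions: [m/s] · [s]
Adding exponents of each base unit: m: 1
SI base units of wavelength: m

The claimed units m match the derived units, so the claim is correct.

Answer: Yes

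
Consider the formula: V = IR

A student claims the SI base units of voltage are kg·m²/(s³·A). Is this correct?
Units of each symbol in V = IR:
  I (current): A
  R (resistance, in ohms): kg·m²/(s³·A²)

Multiplying the contributions: [A] · [kg·m²/(s³·A²)]
Adding exponents of each base unit: kg: 1, m: 2, s: -3, A: -1
SI base units of voltage: kg·m²/(s³·A)

The claimed units kg·m²/(s³·A) match the derived units, so the claim is correct.

Answer: Yes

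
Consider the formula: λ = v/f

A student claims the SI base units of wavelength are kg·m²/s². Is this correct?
Units of each symbol in λ = v/f:
  v (wave speed): m/s
  f (frequency): 1/s  → in the denominator, contributes s

Multiplying the contributions: [m/s] · [s]
Adding exponents of each base unit: m: 1
SI base units of wavelength: m

The claimed units kg·m²/s² (exponents kg: 1, m: 2, s: -2) do not match the derived units m (exponents m: 1), so the claim is incorrect.

Answer: No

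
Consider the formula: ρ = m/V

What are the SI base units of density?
Units of each symbol in ρ = m/V:
  m (mass): kg
  V (volume): m³  → in the denominator, contributes 1/m³

Multiplying the contributions: [kg] · [1/m³]
Adding exponents of each base unit: kg: 1, m: -3
SI base units of density: kg/m³

Answer: kg/m³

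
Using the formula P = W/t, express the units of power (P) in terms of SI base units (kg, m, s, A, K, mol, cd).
Units of each symbol in P = W/t:
  W (work): kg·m²/s²
  t (time): s  → in the denominator, contributes 1/s

Multiplying the contributions: [kg·m²/s²] · [1/s]
Adding exponents of each base unit: kg: 1, m: 2, s: -3
SI base units of power: kg·m²/s³

Answer: kg·m²/s³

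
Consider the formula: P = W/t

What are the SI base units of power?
Units of each symbol in P = W/t:
  W (work): kg·m²/s²
  t (time): s  → in the denominator, contributes 1/s

Multiplying the contributions: [kg·m²/s²] · [1/s]
Adding exponents of each base unit: kg: 1, m: 2, s: -3
SI base units of power: kg·m²/s³

Answer: kg·m²/s³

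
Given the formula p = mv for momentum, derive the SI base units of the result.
Units of each symbol in p = mv:
  m (mass): kg
  v (velocity): m/s

Multiplying the contributions: [kg] · [m/s]
Adding exponents of each base unit: kg: 1, m: 1, s: -1
SI base units of momentum: kg·m/s

Answer: kg·m/s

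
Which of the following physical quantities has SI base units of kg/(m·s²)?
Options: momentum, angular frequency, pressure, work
Checking the SI base units of each option:
  momentum (p = mv): kg·m/s  ✗
  angular frequency (ω = 2πf): 1/s  ✗
  pressure (P = F/A): kg/(m·s²)  ✓ matches
  work (W = Fd): kg·m²/s²  ✗

Only pressure has units kg/(m·s²).

Answer: pressure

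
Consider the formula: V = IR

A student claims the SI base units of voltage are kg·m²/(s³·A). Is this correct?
Units of each symbol in V = IR:
  I (current): A
  R (resistance, in ohms): kg·m²/(s³·A²)

Multiplying the contributions: [A] · [kg·m²/(s³·A²)]
Adding exponents of each base unit: kg: 1, m: 2, s: -3, A: -1
SI base units of voltage: kg·m²/(s³·A)

The claimed units kg·m²/(s³·A) match the derived units, so the claim is correct.

Answer: Yes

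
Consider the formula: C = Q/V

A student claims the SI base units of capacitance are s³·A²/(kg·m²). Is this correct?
Units of each symbol in C = Q/V:
  Q (charge, in coulombs): s·A
  V (voltage, in volts): kg·m²/(s³·A)  → in the denominator, contributes s³·A/(kg·m²)

Multiplying the contributions: [s·A] · [s³·A/(kg·m²)]
Adding exponents of each base unit: kg: -1, m: -2, s: 4, A: 2
SI base units of capacitance: s⁴·A²/(kg·m²)

The claimed units s³·A²/(kg·m²) (exponents kg: -1, m: -2, s: 3, A: 2) do not match the derived units s⁴·A²/(kg·m²) (exponents kg: -1, m: -2, s: 4, A: 2), so the claim is incorrect.

Answer: No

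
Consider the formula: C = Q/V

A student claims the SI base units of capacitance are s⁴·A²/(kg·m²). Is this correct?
Units of each symbol in C = Q/V:
  Q (charge, in coulombs): s·A
  V (voltage, in volts): kg·m²/(s³·A)  → in the denominator, contributes s³·A/(kg·m²)

Multiplying the contributions: [s·A] · [s³·A/(kg·m²)]
Adding exponents of each base unit: kg: -1, m: -2, s: 4, A: 2
SI base units of capacitance: s⁴·A²/(kg·m²)

The claimed units s⁴·A²/(kg·m²) match the derived units, so the claim is correct.

Answer: Yes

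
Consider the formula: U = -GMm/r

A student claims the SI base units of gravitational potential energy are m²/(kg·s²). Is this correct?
Units of each symbol in U = -GMm/r:
  G (gravitational constant): m³/(kg·s²)
  M (mass): kg
  m (mass): kg
  r (distance): m  → in the denominator, contributes 1/m
  The minus sign does not affect the units.

Multiplying the contributions: [m³/(kg·s²)] · [kg] · [kg] · [1/m]
Adding exponents of each base unit: kg: 1, m: 2, s: -2
SI base units of gravitational potential energy: kg·m²/s²

The claimed units m²/(kg·s²) (exponents kg: -1, m: 2, s: -2) do not match the derived units kg·m²/s² (exponents kg: 1, m: 2, s: -2), so the claim is incorrect.

Answer: No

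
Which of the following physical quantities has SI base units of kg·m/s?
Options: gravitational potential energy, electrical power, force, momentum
Checking the SI base units of each option:
  gravitational potential energy (U = -GMm/r): kg·m²/s²  ✗
  electrical power (P = IV): kg·m²/s³  ✗
  force (F = ma): kg·m/s²  ✗
  momentum (p = mv): kg·m/s  ✓ matches

Only momentum has units kg·m/s.

Answer: momentum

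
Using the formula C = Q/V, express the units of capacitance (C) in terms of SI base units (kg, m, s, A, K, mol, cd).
Units of each symbol in C = Q/V:
  Q (charge, in coulombs): s·A
  V (voltage, in volts): kg·m²/(s³·A)  → in the denominator, contributes s³·A/(kg·m²)

Multiplying the contributions: [s·A] · [s³·A/(kg·m²)]
Adding exponents of each base unit: kg: -1, m: -2, s: 4, A: 2
SI base units of capacitance: s⁴·A²/(kg·m²)

Answer: s⁴·A²/(kg·m²)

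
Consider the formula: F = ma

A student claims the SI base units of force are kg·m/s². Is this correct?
Units of each symbol in F = ma:
  m (mass): kg
  a (acceleration): m/s²

Multiplying the contributions: [kg] · [m/s²]
Adding exponents of each base unit: kg: 1, m: 1, s: -2
SI base units of force: kg·m/s²

The claimed units kg·m/s² match the derived units, so the claim is correct.

Answer: Yes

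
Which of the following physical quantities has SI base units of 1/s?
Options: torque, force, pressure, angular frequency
Checking the SI base units of each option:
  torque (τ = Fr): kg·m²/s²  ✗
  force (F = ma): kg·m/s²  ✗
  pressure (P = F/A): kg/(m·s²)  ✗
  angular frequency (ω = 2πf): 1/s  ✓ matches

Only angular frequency has units 1/s.

Answer: angular frequency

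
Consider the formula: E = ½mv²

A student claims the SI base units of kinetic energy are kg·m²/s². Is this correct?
Units of each symbol in E = ½mv²:
  m (mass): kg
  v (speed): m/s  → to the power 2, contributes m²/s²
  The factor ½ is dimensionless.

Multiplying the contributions: [kg] · [m²/s²]
Adding exponents of each base unit: kg: 1, m: 2, s: -2
SI base units of kinetic energy: kg·m²/s²

The claimed units kg·m²/s² match the derived units, so the claim is correct.

Answer: Yes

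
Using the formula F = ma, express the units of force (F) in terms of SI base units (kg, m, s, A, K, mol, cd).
Units of each symbol in F = ma:
  m (mass): kg
  a (acceleration): m/s²

Multiplying the contributions: [kg] · [m/s²]
Adding exponents of each base unit: kg: 1, m: 1, s: -2
SI base units of force: kg·m/s²

Answer: kg·m/s²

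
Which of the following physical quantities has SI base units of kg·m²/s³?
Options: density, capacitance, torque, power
Checking the SI base units of each option:
  density (ρ = m/V): kg/m³  ✗
  capacitance (C = Q/V): s⁴·A²/(kg·m²)  ✗
  torque (τ = Fr): kg·m²/s²  ✗
  power (P = W/t): kg·m²/s³  ✓ matches

Only power has units kg·m²/s³.

Answer: power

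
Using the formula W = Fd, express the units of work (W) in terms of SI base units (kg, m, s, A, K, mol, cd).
Units of each symbol in W = Fd:
  F (force): kg·m/s²
  d (displacement): m

Multiplying the contributions: [kg·m/s²] · [m]
Adding exponents of each base unit: kg: 1, m: 2, s: -2
SI base units of work: kg·m²/s²

Answer: kg·m²/s²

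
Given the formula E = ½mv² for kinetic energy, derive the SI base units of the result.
Units of each symbol in E = ½mv²:
  m (mass): kg
  v (speed): m/s  → to the power 2, contributes m²/s²
  The factor ½ is dimensionless.

Multiplying the contributions: [kg] · [m²/s²]
Adding exponents of each base unit: kg: 1, m: 2, s: -2
SI base units of kinetic energy: kg·m²/s²

Answer: kg·m²/s²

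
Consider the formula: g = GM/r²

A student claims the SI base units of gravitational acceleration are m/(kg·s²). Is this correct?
Units of each symbol in g = GM/r²:
  G (gravitational constant): m³/(kg·s²)
  M (mass): kg
  r (distance): m  → to the power 2 in the denominator, contributes 1/m²

Multiplying the contributions: [m³/(kg·s²)] · [kg] · [1/m²]
Adding exponents of each base unit: m: 1, s: -2
SI base units of gravitational acceleration: m/s²

The claimed units m/(kg·s²) (exponents kg: -1, m: 1, s: -2) do not match the derived units m/s² (exponents m: 1, s: -2), so the claim is incorrect.

Answer: No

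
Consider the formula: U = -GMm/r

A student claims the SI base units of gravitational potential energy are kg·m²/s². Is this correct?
Units of each symbol in U = -GMm/r:
  G (gravitational constant): m³/(kg·s²)
  M (mass): kg
  m (mass): kg
  r (distance): m  → in the denominator, contributes 1/m
  The minus sign does not affect the units.

Multiplying the contributions: [m³/(kg·s²)] · [kg] · [kg] · [1/m]
Adding exponents of each base unit: kg: 1, m: 2, s: -2
SI base units of gravitational potential energy: kg·m²/s²

The claimed units kg·m²/s² match the derived units, so the claim is correct.

Answer: Yes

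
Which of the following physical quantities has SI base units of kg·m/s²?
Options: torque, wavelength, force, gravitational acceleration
Checking the SI base units of each option:
  torque (τ = Fr): kg·m²/s²  ✗
  wavelength (λ = v/f): m  ✗
  force (F = ma): kg·m/s²  ✓ matches
  gravitational acceleration (g = GM/r²): m/s²  ✗

Only force has units kg·m/s².

Answer: force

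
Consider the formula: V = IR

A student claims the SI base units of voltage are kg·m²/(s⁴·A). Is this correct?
Units of each symbol in V = IR:
  I (current): A
  R (resistance, in ohms): kg·m²/(s³·A²)

Multiplying the contributions: [A] · [kg·m²/(s³·A²)]
Adding exponents of each base unit: kg: 1, m: 2, s: -3, A: -1
SI base units of voltage: kg·m²/(s³·A)

The claimed units kg·m²/(s⁴·A) (exponents kg: 1, m: 2, s: -4, A: -1) do not match the derived units kg·m²/(s³·A) (exponents kg: 1, m: 2, s: -3, A: -1), so the claim is incorrect.

Answer: No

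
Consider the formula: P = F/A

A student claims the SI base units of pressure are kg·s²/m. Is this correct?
Units of each symbol in P = F/A:
  F (force): kg·m/s²
  A (area): m²  → in the denominator, contributes 1/m²

Multiplying the contributions: [kg·m/s²] · [1/m²]
Adding exponents of each base unit: kg: 1, m: -1, s: -2
SI base units of pressure: kg/(m·s²)

The claimed units kg·s²/m (exponents kg: 1, m: -1, s: 2) do not match the derived units kg/(m·s²) (exponents kg: 1, m: -1, s: -2), so the claim is incorrect.

Answer: No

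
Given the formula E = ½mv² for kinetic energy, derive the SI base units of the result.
Units of each symbol in E = ½mv²:
  m (mass): kg
  v (speed): m/s  → to the power 2, contributes m²/s²
  The factor ½ is dimensionless.

Multiplying the contributions: [kg] · [m²/s²]
Adding exponents of each base unit: kg: 1, m: 2, s: -2
SI base units of kinetic energy: kg·m²/s²

Answer: kg·m²/s²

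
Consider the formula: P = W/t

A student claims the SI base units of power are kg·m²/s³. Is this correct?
Units of each symbol in P = W/t:
  W (work): kg·m²/s²
  t (time): s  → in the denominator, contributes 1/s

Multiplying the contributions: [kg·m²/s²] · [1/s]
Adding exponents of each base unit: kg: 1, m: 2, s: -3
SI base units of power: kg·m²/s³

The claimed units kg·m²/s³ match the derived units, so the claim is correct.

Answer: Yes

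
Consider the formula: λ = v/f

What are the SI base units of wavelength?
Units of each symbol in λ = v/f:
  v (wave speed): m/s
  f (frequency): 1/s  → in the denominator, contributes s

Multiplying the contributions: [m/s] · [s]
Adding exponents of each base unit: m: 1
SI base units of wavelength: m

Answer: m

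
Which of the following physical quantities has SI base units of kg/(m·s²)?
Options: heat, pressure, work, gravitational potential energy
Checking the SI base units of each option:
  heat (Q = mcΔT): kg·m²/s²  ✗
  pressure (P = F/A): kg/(m·s²)  ✓ matches
  work (W = Fd): kg·m²/s²  ✗
  gravitational potential energy (U = -GMm/r): kg·m²/s²  ✗

Only pressure has units kg/(m·s²).

Answer: pressure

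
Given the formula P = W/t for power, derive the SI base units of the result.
Units of each symbol in P = W/t:
  W (work): kg·m²/s²
  t (time): s  → in the denominator, contributes 1/s

Multiplying the contributions: [kg·m²/s²] · [1/s]
Adding exponents of each base unit: kg: 1, m: 2, s: -3
SI base units of power: kg·m²/s³

Answer: kg·m²/s³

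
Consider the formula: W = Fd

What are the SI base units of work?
Units of each symbol in W = Fd:
  F (force): kg·m/s²
  d (displacement): m

Multiplying the contributions: [kg·m/s²] · [m]
Adding exponents of each base unit: kg: 1, m: 2, s: -2
SI base units of work: kg·m²/s²

Answer: kg·m²/s²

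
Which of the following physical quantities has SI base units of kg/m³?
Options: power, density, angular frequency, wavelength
Checking the SI base units of each option:
  power (P = W/t): kg·m²/s³  ✗
  density (ρ = m/V): kg/m³  ✓ matches
  angular frequency (ω = 2πf): 1/s  ✗
  wavelength (λ = v/f): m  ✗

Only density has units kg/m³.

Answer: density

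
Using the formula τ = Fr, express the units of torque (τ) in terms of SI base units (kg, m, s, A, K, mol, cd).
Units of each symbol in τ = Fr:
  F (force): kg·m/s²
  r (lever arm): m

Multiplying the contributions: [kg·m/s²] · [m]
Adding exponents of each base unit: kg: 1, m: 2, s: -2
SI base units of torque: kg·m²/s²

Answer: kg·m²/s²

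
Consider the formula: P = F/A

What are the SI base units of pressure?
Units of each symbol in P = F/A:
  F (force): kg·m/s²
  A (area): m²  → in the denominator, contributes 1/m²

Multiplying the contributions: [kg·m/s²] · [1/m²]
Adding exponents of each base unit: kg: 1, m: -1, s: -2
SI base units of pressure: kg/(m·s²)

Answer: kg/(m·s²)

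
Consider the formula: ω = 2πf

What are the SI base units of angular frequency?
Units of each symbol in ω = 2πf:
  f (frequency): 1/s
  The factor 2π is dimensionless.

Multiplying the contributions: [1/s]
Adding exponents of each base unit: s: -1
SI base units of angular frequency: 1/s

Answer: 1/s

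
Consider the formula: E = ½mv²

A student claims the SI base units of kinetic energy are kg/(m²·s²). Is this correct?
Units of each symbol in E = ½mv²:
  m (mass): kg
  v (speed): m/s  → to the power 2, contributes m²/s²
  The factor ½ is dimensionless.

Multiplying the contributions: [kg] · [m²/s²]
Adding exponents of each base unit: kg: 1, m: 2, s: -2
SI base units of kinetic energy: kg·m²/s²

The claimed units kg/(m²·s²) (exponents kg: 1, m: -2, s: -2) do not match the derived units kg·m²/s² (exponents kg: 1, m: 2, s: -2), so the claim is incorrect.

Answer: No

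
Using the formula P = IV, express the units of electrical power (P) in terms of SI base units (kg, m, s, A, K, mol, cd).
Units of each symbol in P = IV:
  I (current): A
  V (voltage, in volts): kg·m²/(s³·A)

Multiplying the contributions: [A] · [kg·m²/(s³·A)]
Adding exponents of each base unit: kg: 1, m: 2, s: -3
SI base units of electrical power: kg·m²/s³

Answer: kg·m²/s³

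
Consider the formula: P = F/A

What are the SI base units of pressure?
Units of each symbol in P = F/A:
  F (force): kg·m/s²
  A (area): m²  → in the denominator, contributes 1/m²

Multiplying the contributions: [kg·m/s²] · [1/m²]
Adding exponents of each base unit: kg: 1, m: -1, s: -2
SI base units of pressure: kg/(m·s²)

Answer: kg/(m·s²)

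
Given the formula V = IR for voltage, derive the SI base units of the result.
Units of each symbol in V = IR:
  I (current): A
  R (resistance, in ohms): kg·m²/(s³·A²)

Multiplying the contributions: [A] · [kg·m²/(s³·A²)]
Adding exponents of each base unit: kg: 1, m: 2, s: -3, A: -1
SI base units of voltage: kg·m²/(s³·A)

Answer: kg·m²/(s³·A)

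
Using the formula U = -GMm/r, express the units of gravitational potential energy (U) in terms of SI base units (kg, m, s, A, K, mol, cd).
Units of each symbol in U = -GMm/r:
  G (gravitational constant): m³/(kg·s²)
  M (mass): kg
  m (mass): kg
  r (distance): m  → in the denominator, contributes 1/m
  The minus sign does not affect the units.

Multiplying the contributions: [m³/(kg·s²)] · [kg] · [kg] · [1/m]
Adding exponents of each base unit: kg: 1, m: 2, s: -2
SI base units of gravitational potential energy: kg·m²/s²

Answer: kg·m²/s²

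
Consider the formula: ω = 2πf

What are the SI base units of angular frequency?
Units of each symbol in ω = 2πf:
  f (frequency): 1/s
  The factor 2π is dimensionless.

Multiplying the contributions: [1/s]
Adding exponents of each base unit: s: -1
SI base units of angular frequency: 1/s

Answer: 1/s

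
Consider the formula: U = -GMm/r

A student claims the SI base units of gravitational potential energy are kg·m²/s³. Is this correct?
Units of each symbol in U = -GMm/r:
  G (gravitational constant): m³/(kg·s²)
  M (mass): kg
  m (mass): kg
  r (distance): m  → in the denominator, contributes 1/m
  The minus sign does not affect the units.

Multiplying the contributions: [m³/(kg·s²)] · [kg] · [kg] · [1/m]
Adding exponents of each base unit: kg: 1, m: 2, s: -2
SI base units of gravitational potential energy: kg·m²/s²

The claimed units kg·m²/s³ (exponents kg: 1, m: 2, s: -3) do not match the derived units kg·m²/s² (exponents kg: 1, m: 2, s: -2), so the claim is incorrect.

Answer: No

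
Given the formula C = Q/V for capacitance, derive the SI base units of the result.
Units of each symbol in C = Q/V:
  Q (charge, in coulombs): s·A
  V (voltage, in volts): kg·m²/(s³·A)  → in the denominator, contributes s³·A/(kg·m²)

Multiplying the contributions: [s·A] · [s³·A/(kg·m²)]
Adding exponents of each base unit: kg: -1, m: -2, s: 4, A: 2
SI base units of capacitance: s⁴·A²/(kg·m²)

Answer: s⁴·A²/(kg·m²)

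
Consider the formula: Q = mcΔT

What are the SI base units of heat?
Units of each symbol in Q = mcΔT:
  m (mass): kg
  c (specific heat capacity, in J/(kg·K)): m²/(s²·K)
  ΔT (temperature change): K

Multiplying the contributions: [kg] · [m²/(s²·K)] · [K]
Adding exponents of each base unit: kg: 1, m: 2, s: -2
SI base units of heat: kg·m²/s²

Answer: kg·m²/s²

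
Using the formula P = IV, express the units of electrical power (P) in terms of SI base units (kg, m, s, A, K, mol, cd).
Units of each symbol in P = IV:
  I (current): A
  V (voltage, in volts): kg·m²/(s³·A)

Multiplying the contributions: [A] · [kg·m²/(s³·A)]
Adding exponents of each base unit: kg: 1, m: 2, s: -3
SI base units of electrical power: kg·m²/s³

Answer: kg·m²/s³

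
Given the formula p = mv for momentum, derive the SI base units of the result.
Units of each symbol in p = mv:
  m (mass): kg
  v (velocity): m/s

Multiplying the contributions: [kg] · [m/s]
Adding exponents of each base unit: kg: 1, m: 1, s: -1
SI base units of momentum: kg·m/s

Answer: kg·m/s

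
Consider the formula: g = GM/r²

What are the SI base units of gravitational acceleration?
Units of each symbol in g = GM/r²:
  G (gravitational constant): m³/(kg·s²)
  M (mass): kg
  r (distance): m  → to the power 2 in the denominator, contributes 1/m²

Multiplying the contributions: [m³/(kg·s²)] · [kg] · [1/m²]
Adding exponents of each base unit: m: 1, s: -2
SI base units of gravitational acceleration: m/s²

Answer: m/s²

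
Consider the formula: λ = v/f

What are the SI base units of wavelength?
Units of each symbol in λ = v/f:
  v (wave speed): m/s
  f (frequency): 1/s  → in the denominator, contributes s

Multiplying the contributions: [m/s] · [s]
Adding exponents of each base unit: m: 1
SI base units of wavelength: m

Answer: m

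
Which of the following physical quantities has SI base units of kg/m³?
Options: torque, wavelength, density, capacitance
Checking the SI base units of each option:
  torque (τ = Fr): kg·m²/s²  ✗
  wavelength (λ = v/f): m  ✗
  density (ρ = m/V): kg/m³  ✓ matches
  capacitance (C = Q/V): s⁴·A²/(kg·m²)  ✗

Only density has units kg/m³.

Answer: density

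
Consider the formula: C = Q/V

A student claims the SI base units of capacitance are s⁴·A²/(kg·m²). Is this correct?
Units of each symbol in C = Q/V:
  Q (charge, in coulombs): s·A
  V (voltage, in volts): kg·m²/(s³·A)  → in the denominator, contributes s³·A/(kg·m²)

Multiplying the contributions: [s·A] · [s³·A/(kg·m²)]
Adding exponents of each base unit: kg: -1, m: -2, s: 4, A: 2
SI base units of capacitance: s⁴·A²/(kg·m²)

The claimed units s⁴·A²/(kg·m²) match the derived units, so the claim is correct.

Answer: Yes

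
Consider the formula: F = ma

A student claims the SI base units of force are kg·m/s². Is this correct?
Units of each symbol in F = ma:
  m (mass): kg
  a (acceleration): m/s²

Multiplying the contributions: [kg] · [m/s²]
Adding exponents of each base unit: kg: 1, m: 1, s: -2
SI base units of force: kg·m/s²

The claimed units kg·m/s² match the derived units, so the claim is correct.

Answer: Yes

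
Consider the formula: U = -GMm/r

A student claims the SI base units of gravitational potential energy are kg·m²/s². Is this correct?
Units of each symbol in U = -GMm/r:
  G (gravitational constant): m³/(kg·s²)
  M (mass): kg
  m (mass): kg
  r (distance): m  → in the denominator, contributes 1/m
  The minus sign does not affect the units.

Multiplying the contributions: [m³/(kg·s²)] · [kg] · [kg] · [1/m]
Adding exponents of each base unit: kg: 1, m: 2, s: -2
SI base units of gravitational potential energy: kg·m²/s²

The claimed units kg·m²/s² match the derived units, so the claim is correct.

Answer: Yes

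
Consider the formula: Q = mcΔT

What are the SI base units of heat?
Units of each symbol in Q = mcΔT:
  m (mass): kg
  c (specific heat capacity, in J/(kg·K)): m²/(s²·K)
  ΔT (temperature change): K

Multiplying the contributions: [kg] · [m²/(s²·K)] · [K]
Adding exponents of each base unit: kg: 1, m: 2, s: -2
SI base units of heat: kg·m²/s²

Answer: kg·m²/s²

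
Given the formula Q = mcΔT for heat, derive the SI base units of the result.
Units of each symbol in Q = mcΔT:
  m (mass): kg
  c (specific heat capacity, in J/(kg·K)): m²/(s²·K)
  ΔT (temperature change): K

Multiplying the contributions: [kg] · [m²/(s²·K)] · [K]
Adding exponents of each base unit: kg: 1, m: 2, s: -2
SI base units of heat: kg·m²/s²

Answer: kg·m²/s²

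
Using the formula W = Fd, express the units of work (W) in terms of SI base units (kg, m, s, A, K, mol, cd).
Units of each symbol in W = Fd:
  F (force): kg·m/s²
  d (displacement): m

Multiplying the contributions: [kg·m/s²] · [m]
Adding exponents of each base unit: kg: 1, m: 2, s: -2
SI base units of work: kg·m²/s²

Answer: kg·m²/s²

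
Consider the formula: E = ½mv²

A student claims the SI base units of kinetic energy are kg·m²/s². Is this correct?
Units of each symbol in E = ½mv²:
  m (mass): kg
  v (speed): m/s  → to the power 2, contributes m²/s²
  The factor ½ is dimensionless.

Multiplying the contributions: [kg] · [m²/s²]
Adding exponents of each base unit: kg: 1, m: 2, s: -2
SI base units of kinetic energy: kg·m²/s²

The claimed units kg·m²/s² match the derived units, so the claim is correct.

Answer: Yes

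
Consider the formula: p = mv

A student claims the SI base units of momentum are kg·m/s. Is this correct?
Units of each symbol in p = mv:
  m (mass): kg
  v (velocity): m/s

Multiplying the contributions: [kg] · [m/s]
Adding exponents of each base unit: kg: 1, m: 1, s: -1
SI base units of momentum: kg·m/s

The claimed units kg·m/s match the derived units, so the claim is correct.

Answer: Yes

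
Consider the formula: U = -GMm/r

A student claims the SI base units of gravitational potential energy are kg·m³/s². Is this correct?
Units of each symbol in U = -GMm/r:
  G (gravitational constant): m³/(kg·s²)
  M (mass): kg
  m (mass): kg
  r (distance): m  → in the denominator, contributes 1/m
  The minus sign does not affect the units.

Multiplying the contributions: [m³/(kg·s²)] · [kg] · [kg] · [1/m]
Adding exponents of each base unit: kg: 1, m: 2, s: -2
SI base units of gravitational potential energy: kg·m²/s²

The claimed units kg·m³/s² (exponents kg: 1, m: 3, s: -2) do not match the derived units kg·m²/s² (exponents kg: 1, m: 2, s: -2), so the claim is incorrect.

Answer: No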